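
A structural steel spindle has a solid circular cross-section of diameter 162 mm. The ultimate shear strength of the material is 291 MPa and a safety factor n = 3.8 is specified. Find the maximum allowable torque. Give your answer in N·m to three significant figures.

T_allow = 63900 N·m

τ_allow = 291/3.8 = 76.58 MPa.
For a solid shaft T_allow = τ_allow·πd³/16; πd³/16 = π×162³/16 = 834800 mm³.
T_allow = 76.58×834800 = 6.393×10^7 N·mm = 63930 N·m.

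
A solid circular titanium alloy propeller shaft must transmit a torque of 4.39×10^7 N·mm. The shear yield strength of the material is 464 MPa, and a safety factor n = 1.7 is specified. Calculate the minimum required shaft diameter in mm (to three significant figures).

d = 93.6 mm

Allowable shear stress τ_allow = 464/1.7 = 272.9 MPa.
For a solid shaft τ = 16T/(πd³), so d³ = 16T/(π τ_allow) = 16×4.3900×10^7/(π×272.9) = 819200 mm³.
d = (819200)^(1/3) = 93.57 mm.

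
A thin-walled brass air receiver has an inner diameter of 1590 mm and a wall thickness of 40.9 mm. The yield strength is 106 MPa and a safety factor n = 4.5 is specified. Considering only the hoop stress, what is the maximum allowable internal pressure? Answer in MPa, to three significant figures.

σ_allow = 106/4.5 = 23.56 MPa.
σ_h = pD/(2t) → p_allow = 2σ_allow t/D = 2×23.56×40.9/1590 = 1.212 MPa.

p_allow = 1.21 MPa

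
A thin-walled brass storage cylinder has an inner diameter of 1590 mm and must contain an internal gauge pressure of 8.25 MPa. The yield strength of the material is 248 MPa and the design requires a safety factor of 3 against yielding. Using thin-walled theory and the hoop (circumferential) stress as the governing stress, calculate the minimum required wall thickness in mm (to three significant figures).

σ_allow = 248/3 = 82.67 MPa.
Hoop stress σ_h = pD/(2t), so t = pD/(2σ_allow) = 8.25×1590/(2×82.67) = 79.34 mm.

t = 79.3 mm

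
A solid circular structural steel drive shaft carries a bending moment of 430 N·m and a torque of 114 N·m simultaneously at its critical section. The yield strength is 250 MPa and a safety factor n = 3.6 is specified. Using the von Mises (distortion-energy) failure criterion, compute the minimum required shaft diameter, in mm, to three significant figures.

σ_allow = σ_y/n = 250/3.6 = 69.44 MPa.
For a solid shaft σ_b = 32M/(πd³) and τ = 16T/(πd³), so the von Mises stress is σ' = (16/πd³)·√(4M²+3T²).
√(4M²+3T²) = √(4×(430000)² + 3×(114000)²) = 882400 N·mm.
d³ = 16×882400/(π×69.44) = 64710 mm³.
d = 40.15 mm.

d = 40.1 mm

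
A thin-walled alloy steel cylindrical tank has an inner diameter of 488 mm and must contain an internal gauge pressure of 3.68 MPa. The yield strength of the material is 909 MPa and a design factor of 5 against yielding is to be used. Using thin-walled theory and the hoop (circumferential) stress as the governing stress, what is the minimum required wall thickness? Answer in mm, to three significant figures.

t = 4.94 mm

σ_allow = 909/5 = 181.8 MPa.
Hoop stress σ_h = pD/(2t), so t = pD/(2σ_allow) = 3.68×488/(2×181.8) = 4.939 mm.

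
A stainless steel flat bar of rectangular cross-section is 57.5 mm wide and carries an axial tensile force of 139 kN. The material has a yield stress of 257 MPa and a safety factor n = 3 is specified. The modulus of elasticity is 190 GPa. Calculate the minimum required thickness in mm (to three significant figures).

t = 28.2 mm

σ_allow = 257/3 = 85.67 MPa.
Required area A = F/σ_allow = 139000/85.67 = 1623 mm².
t = A/w = 1623/57.5 = 28.22 mm.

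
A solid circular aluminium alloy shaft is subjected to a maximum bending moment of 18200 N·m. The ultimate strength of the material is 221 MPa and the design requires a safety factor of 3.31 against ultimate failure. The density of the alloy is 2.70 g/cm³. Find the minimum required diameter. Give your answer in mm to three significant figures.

d = 141 mm

σ_allow = 221/3.31 = 66.77 MPa.
For a solid circular section σ = 32M/(πd³), so d³ = 32M/(π σ_allow) = 32×1.8200×10^7/(π×66.77) = 2.777×10^6 mm³.
d = 140.6 mm.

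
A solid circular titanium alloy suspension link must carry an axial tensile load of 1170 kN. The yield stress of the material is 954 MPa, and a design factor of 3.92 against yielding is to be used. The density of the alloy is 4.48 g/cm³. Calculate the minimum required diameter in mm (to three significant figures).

Allowable stress σ_allow = 954/3.92 = 243.4 MPa.
Required area A = F/σ_allow = 1170000/243.4 = 4808 mm².
A = πd²/4 → d = √(4A/π) = 78.24 mm.

d = 78.2 mm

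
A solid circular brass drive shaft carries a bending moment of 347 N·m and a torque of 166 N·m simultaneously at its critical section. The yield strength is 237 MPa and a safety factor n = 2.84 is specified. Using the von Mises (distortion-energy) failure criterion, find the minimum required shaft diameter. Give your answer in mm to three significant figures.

d = 35.8 mm

σ_allow = σ_y/n = 237/2.84 = 83.45 MPa.
For a solid shaft σ_b = 32M/(πd³) and τ = 16T/(πd³), so the von Mises stress is σ' = (16/πd³)·√(4M²+3T²).
√(4M²+3T²) = √(4×(347000)² + 3×(166000)²) = 751200 N·mm.
d³ = 16×751200/(π×83.45) = 45850 mm³.
d = 35.79 mm.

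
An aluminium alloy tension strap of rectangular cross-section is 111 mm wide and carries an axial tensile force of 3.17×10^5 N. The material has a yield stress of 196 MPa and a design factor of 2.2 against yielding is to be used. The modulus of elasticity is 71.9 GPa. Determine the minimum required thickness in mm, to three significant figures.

t = 32.1 mm

σ_allow = 196/2.2 = 89.09 MPa.
Required area A = F/σ_allow = 317000/89.09 = 3558 mm².
t = A/w = 3558/111 = 32.06 mm.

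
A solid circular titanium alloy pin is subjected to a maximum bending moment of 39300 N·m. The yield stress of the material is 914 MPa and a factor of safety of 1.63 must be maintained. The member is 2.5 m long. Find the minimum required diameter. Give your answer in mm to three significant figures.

d = 89.4 mm

σ_allow = 914/1.63 = 560.7 MPa.
For a solid circular section σ = 32M/(πd³), so d³ = 32M/(π σ_allow) = 32×3.9300×10^7/(π×560.7) = 713900 mm³.
d = 89.37 mm.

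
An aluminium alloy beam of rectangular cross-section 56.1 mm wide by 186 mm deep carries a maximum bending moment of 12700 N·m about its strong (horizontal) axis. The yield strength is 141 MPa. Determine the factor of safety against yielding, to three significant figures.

Section modulus S = bh²/6 = 56.1×186²/6 = 323500 mm³.
σ = M/S = 1.2700×10^7/323500 = 39.26 MPa.
n = 141/39.26 = 3.591.

n = 3.59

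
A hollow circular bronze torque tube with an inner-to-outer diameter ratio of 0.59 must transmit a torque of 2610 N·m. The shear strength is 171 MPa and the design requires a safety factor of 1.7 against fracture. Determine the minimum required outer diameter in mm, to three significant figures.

τ_allow = 171/1.7 = 100.6 MPa.
For a hollow shaft τ = 16T/[πd_o³(1−k⁴)] with k = 0.59, so 1−k⁴ = 0.8788.
d_o³ = 16T/[π τ_allow (1−k⁴)] = 16×2610000/(π×100.6×0.8788) = 150400 mm³.
d_o = 53.18 mm.

d_o = 53.2 mm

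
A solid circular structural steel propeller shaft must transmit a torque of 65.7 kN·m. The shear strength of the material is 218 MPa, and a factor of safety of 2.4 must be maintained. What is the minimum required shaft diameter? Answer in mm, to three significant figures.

Allowable shear stress τ_allow = 218/2.4 = 90.83 MPa.
For a solid shaft τ = 16T/(πd³), so d³ = 16T/(π τ_allow) = 16×6.5700×10^7/(π×90.83) = 3.684×10^6 mm³.
d = (3.684×10^6)^(1/3) = 154.4 mm.

d = 154 mm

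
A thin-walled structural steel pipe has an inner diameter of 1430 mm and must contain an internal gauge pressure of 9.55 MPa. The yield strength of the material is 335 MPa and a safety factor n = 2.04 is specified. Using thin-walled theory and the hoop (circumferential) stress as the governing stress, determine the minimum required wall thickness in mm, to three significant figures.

σ_allow = 335/2.04 = 164.2 MPa.
Hoop stress σ_h = pD/(2t), so t = pD/(2σ_allow) = 9.55×1430/(2×164.2) = 41.58 mm.

t = 41.6 mm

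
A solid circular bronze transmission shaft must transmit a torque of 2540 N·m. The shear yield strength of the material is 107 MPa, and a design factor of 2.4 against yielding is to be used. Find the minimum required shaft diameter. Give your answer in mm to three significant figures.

d = 66.2 mm

Allowable shear stress τ_allow = 107/2.4 = 44.58 MPa.
For a solid shaft τ = 16T/(πd³), so d³ = 16T/(π τ_allow) = 16×2540000/(π×44.58) = 290200 mm³.
d = (290200)^(1/3) = 66.20 mm.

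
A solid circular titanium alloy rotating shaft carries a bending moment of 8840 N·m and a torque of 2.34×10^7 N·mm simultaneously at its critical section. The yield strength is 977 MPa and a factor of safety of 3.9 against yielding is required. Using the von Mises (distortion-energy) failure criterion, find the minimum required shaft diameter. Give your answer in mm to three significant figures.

σ_allow = σ_y/n = 977/3.9 = 250.5 MPa.
For a solid shaft σ_b = 32M/(πd³) and τ = 16T/(πd³), so the von Mises stress is σ' = (16/πd³)·√(4M²+3T²).
√(4M²+3T²) = √(4×(8.840×10^6)² + 3×(2.340×10^7)²) = 4.422×10^7 N·mm.
d³ = 16×4.422×10^7/(π×250.5) = 899000 mm³.
d = 96.51 mm.

d = 96.5 mm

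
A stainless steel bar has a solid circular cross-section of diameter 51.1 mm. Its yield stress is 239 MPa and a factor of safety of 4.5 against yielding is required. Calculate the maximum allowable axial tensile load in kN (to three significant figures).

σ_allow = 239/4.5 = 53.11 MPa.
A = πd²/4 = π×51.1²/4 = 2051 mm².
F_allow = σ_allow × A = 53.11×2051 = 108900 N.

F_allow = 109 kN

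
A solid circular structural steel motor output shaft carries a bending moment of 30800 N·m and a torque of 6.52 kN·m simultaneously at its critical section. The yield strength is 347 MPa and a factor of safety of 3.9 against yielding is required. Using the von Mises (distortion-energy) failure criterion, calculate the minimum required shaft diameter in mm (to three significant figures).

σ_allow = σ_y/n = 347/3.9 = 88.97 MPa.
For a solid shaft σ_b = 32M/(πd³) and τ = 16T/(πd³), so the von Mises stress is σ' = (16/πd³)·√(4M²+3T²).
√(4M²+3T²) = √(4×(3.080×10^7)² + 3×(6.520×10^6)²) = 6.263×10^7 N·mm.
d³ = 16×6.263×10^7/(π×88.97) = 3.585×10^6 mm³.
d = 153.0 mm.

d = 153 mm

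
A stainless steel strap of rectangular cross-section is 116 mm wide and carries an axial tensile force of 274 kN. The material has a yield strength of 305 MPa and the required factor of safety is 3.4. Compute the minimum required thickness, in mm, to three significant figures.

σ_allow = 305/3.4 = 89.71 MPa.
Required area A = F/σ_allow = 274000/89.71 = 3054 mm².
t = A/w = 3054/116 = 26.33 mm.

t = 26.3 mm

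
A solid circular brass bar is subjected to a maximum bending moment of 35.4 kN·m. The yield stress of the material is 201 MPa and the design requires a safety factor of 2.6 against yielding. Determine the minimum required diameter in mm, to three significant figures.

d = 167 mm

σ_allow = 201/2.6 = 77.31 MPa.
For a solid circular section σ = 32M/(πd³), so d³ = 32M/(π σ_allow) = 32×3.5400×10^7/(π×77.31) = 4.664×10^6 mm³.
d = 167.1 mm.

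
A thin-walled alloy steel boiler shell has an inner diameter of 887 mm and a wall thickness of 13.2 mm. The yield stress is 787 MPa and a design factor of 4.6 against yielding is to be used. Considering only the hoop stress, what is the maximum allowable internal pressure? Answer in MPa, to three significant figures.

p_allow = 5.09 MPa

σ_allow = 787/4.6 = 171.1 MPa.
σ_h = pD/(2t) → p_allow = 2σ_allow t/D = 2×171.1×13.2/887 = 5.092 MPa.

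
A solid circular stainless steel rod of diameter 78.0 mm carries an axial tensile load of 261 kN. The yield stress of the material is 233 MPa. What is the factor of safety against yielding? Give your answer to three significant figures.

n = 4.27

A = πd²/4 = 4778 mm².
σ = F/A = 261000/4778 = 54.62 MPa.
n = 233/54.62 = 4.266.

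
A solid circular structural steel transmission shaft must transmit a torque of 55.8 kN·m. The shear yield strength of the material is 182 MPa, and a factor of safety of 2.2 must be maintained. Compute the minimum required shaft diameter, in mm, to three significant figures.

Allowable shear stress τ_allow = 182/2.2 = 82.73 MPa.
For a solid shaft τ = 16T/(πd³), so d³ = 16T/(π τ_allow) = 16×5.5800×10^7/(π×82.73) = 3.435×10^6 mm³.
d = (3.435×10^6)^(1/3) = 150.9 mm.

d = 151 mm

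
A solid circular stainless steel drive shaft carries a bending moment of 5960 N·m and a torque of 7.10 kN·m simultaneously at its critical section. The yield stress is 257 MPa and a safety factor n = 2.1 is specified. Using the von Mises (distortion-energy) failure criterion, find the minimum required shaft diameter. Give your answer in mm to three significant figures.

d = 89.3 mm

σ_allow = σ_y/n = 257/2.1 = 122.4 MPa.
For a solid shaft σ_b = 32M/(πd³) and τ = 16T/(πd³), so the von Mises stress is σ' = (16/πd³)·√(4M²+3T²).
√(4M²+3T²) = √(4×(5.960×10^6)² + 3×(7.100×10^6)²) = 1.713×10^7 N·mm.
d³ = 16×1.713×10^7/(π×122.4) = 712700 mm³.
d = 89.33 mm.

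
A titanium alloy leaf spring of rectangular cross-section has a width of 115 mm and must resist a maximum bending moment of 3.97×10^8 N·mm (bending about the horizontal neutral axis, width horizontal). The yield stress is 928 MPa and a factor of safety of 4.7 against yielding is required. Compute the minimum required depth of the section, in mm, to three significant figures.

σ_allow = 928/4.7 = 197.4 MPa.
For a rectangular section σ = 6M/(bh²), so h² = 6M/(b σ_allow) = 6×3.9700×10^8/(115×197.4) = 104900 mm².
h = 323.9 mm.

h = 324 mm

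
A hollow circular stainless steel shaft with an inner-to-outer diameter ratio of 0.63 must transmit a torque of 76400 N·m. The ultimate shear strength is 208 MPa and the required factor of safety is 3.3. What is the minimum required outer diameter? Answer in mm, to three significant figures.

d_o = 194 mm

τ_allow = 208/3.3 = 63.03 MPa.
For a hollow shaft τ = 16T/[πd_o³(1−k⁴)] with k = 0.63, so 1−k⁴ = 0.8425.
d_o³ = 16T/[π τ_allow (1−k⁴)] = 16×7.6400×10^7/(π×63.03×0.8425) = 7.328×10^6 mm³.
d_o = 194.2 mm.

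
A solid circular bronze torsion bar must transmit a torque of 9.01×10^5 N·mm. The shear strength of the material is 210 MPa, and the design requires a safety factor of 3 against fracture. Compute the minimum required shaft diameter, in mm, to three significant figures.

Allowable shear stress τ_allow = 210/3 = 70.00 MPa.
For a solid shaft τ = 16T/(πd³), so d³ = 16T/(π τ_allow) = 16×901000/(π×70.00) = 65550 mm³.
d = (65550)^(1/3) = 40.32 mm.

d = 40.3 mm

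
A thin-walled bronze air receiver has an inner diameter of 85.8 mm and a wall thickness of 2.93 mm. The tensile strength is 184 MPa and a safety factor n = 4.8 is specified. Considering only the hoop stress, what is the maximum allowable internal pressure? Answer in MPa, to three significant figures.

σ_allow = 184/4.8 = 38.33 MPa.
σ_h = pD/(2t) → p_allow = 2σ_allow t/D = 2×38.33×2.93/85.8 = 2.618 MPa.

p_allow = 2.62 MPa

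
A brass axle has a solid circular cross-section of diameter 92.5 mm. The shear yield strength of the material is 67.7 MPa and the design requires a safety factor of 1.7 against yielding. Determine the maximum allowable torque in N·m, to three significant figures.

τ_allow = 67.7/1.7 = 39.82 MPa.
For a solid shaft T_allow = τ_allow·πd³/16; πd³/16 = π×92.5³/16 = 155400 mm³.
T_allow = 39.82×155400 = 6.189×10^6 N·mm = 6189 N·m.

T_allow = 6190 N·m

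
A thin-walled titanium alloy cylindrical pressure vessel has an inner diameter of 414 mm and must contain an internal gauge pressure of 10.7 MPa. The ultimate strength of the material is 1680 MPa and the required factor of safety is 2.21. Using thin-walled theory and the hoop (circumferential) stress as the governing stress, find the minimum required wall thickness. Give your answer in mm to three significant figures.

σ_allow = 1680/2.21 = 760.2 MPa.
Hoop stress σ_h = pD/(2t), so t = pD/(2σ_allow) = 10.7×414/(2×760.2) = 2.914 mm.

t = 2.91 mm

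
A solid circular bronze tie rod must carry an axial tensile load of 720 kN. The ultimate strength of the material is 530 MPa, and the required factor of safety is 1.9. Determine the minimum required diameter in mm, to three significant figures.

d = 57.3 mm

Allowable stress σ_allow = 530/1.9 = 278.9 MPa.
Required area A = F/σ_allow = 720000/278.9 = 2581 mm².
A = πd²/4 → d = √(4A/π) = 57.33 mm.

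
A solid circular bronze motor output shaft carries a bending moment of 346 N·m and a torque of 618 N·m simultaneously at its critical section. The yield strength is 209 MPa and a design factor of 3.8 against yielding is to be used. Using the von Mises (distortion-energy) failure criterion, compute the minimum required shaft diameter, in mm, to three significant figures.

d = 49.1 mm

σ_allow = σ_y/n = 209/3.8 = 55.00 MPa.
For a solid shaft σ_b = 32M/(πd³) and τ = 16T/(πd³), so the von Mises stress is σ' = (16/πd³)·√(4M²+3T²).
√(4M²+3T²) = √(4×(346000)² + 3×(618000)²) = 1.275×10^6 N·mm.
d³ = 16×1.275×10^6/(π×55.00) = 118000 mm³.
d = 49.05 mm.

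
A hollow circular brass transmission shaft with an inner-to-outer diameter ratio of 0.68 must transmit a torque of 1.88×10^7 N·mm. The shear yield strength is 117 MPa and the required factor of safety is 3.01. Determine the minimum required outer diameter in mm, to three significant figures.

d_o = 146 mm

τ_allow = 117/3.01 = 38.87 MPa.
For a hollow shaft τ = 16T/[πd_o³(1−k⁴)] with k = 0.68, so 1−k⁴ = 0.7862.
d_o³ = 16T/[π τ_allow (1−k⁴)] = 16×1.8800×10^7/(π×38.87×0.7862) = 3.133×10^6 mm³.
d_o = 146.3 mm.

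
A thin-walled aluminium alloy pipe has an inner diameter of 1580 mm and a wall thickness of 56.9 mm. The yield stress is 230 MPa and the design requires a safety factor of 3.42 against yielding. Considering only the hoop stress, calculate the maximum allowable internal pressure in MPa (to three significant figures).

p_allow = 4.84 MPa

σ_allow = 230/3.42 = 67.25 MPa.
σ_h = pD/(2t) → p_allow = 2σ_allow t/D = 2×67.25×56.9/1580 = 4.844 MPa.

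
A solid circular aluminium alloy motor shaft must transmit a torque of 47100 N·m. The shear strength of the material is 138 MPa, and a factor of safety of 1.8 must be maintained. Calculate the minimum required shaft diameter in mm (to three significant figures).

Allowable shear stress τ_allow = 138/1.8 = 76.67 MPa.
For a solid shaft τ = 16T/(πd³), so d³ = 16T/(π τ_allow) = 16×4.7100×10^7/(π×76.67) = 3.129×10^6 mm³.
d = (3.129×10^6)^(1/3) = 146.3 mm.

d = 146 mm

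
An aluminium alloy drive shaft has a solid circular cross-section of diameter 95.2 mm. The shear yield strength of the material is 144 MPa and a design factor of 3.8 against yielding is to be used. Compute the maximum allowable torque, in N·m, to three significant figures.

τ_allow = 144/3.8 = 37.89 MPa.
For a solid shaft T_allow = τ_allow·πd³/16; πd³/16 = π×95.2³/16 = 169400 mm³.
T_allow = 37.89×169400 = 6.420×10^6 N·mm = 6420 N·m.

T_allow = 6420 N·m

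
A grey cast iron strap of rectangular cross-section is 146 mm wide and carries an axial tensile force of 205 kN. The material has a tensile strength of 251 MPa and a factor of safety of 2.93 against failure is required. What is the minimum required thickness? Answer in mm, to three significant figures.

σ_allow = 251/2.93 = 85.67 MPa.
Required area A = F/σ_allow = 205000/85.67 = 2393 mm².
t = A/w = 2393/146 = 16.39 mm.

t = 16.4 mm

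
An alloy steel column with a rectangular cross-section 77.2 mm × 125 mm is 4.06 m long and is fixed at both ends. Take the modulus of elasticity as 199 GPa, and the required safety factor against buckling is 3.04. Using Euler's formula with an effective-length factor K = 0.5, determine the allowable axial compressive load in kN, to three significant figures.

P_allow = 751 kN

Buckling occurs about the weak axis: I_min = h·b³/12 = 125×77.2³/12 = 4.793×10^6 mm⁴ (b = 77.2 mm is the smaller dimension).
Effective length L_e = KL = 0.5×4.06 m = 2030 mm.
Euler critical load P_cr = π²EI/L_e² = π²×199000×4.793×10^6/2030² = 2.284×10^6 N.
P_allow = P_cr/n = 2.284×10^6/3.04 = 751400 N.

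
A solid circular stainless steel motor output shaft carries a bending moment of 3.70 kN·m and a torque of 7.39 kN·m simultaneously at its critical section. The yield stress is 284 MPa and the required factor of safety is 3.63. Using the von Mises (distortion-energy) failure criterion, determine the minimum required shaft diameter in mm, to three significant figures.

d = 98.7 mm

σ_allow = σ_y/n = 284/3.63 = 78.24 MPa.
For a solid shaft σ_b = 32M/(πd³) and τ = 16T/(πd³), so the von Mises stress is σ' = (16/πd³)·√(4M²+3T²).
√(4M²+3T²) = √(4×(3.700×10^6)² + 3×(7.390×10^6)²) = 1.479×10^7 N·mm.
d³ = 16×1.479×10^7/(π×78.24) = 962500 mm³.
d = 98.73 mm.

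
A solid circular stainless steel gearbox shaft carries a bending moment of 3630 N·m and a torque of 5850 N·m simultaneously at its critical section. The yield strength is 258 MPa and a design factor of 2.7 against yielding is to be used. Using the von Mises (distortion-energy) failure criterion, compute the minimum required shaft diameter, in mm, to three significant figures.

σ_allow = σ_y/n = 258/2.7 = 95.56 MPa.
For a solid shaft σ_b = 32M/(πd³) and τ = 16T/(πd³), so the von Mises stress is σ' = (16/πd³)·√(4M²+3T²).
√(4M²+3T²) = √(4×(3.630×10^6)² + 3×(5.850×10^6)²) = 1.246×10^7 N·mm.
d³ = 16×1.246×10^7/(π×95.56) = 664400 mm³.
d = 87.26 mm.

d = 87.3 mm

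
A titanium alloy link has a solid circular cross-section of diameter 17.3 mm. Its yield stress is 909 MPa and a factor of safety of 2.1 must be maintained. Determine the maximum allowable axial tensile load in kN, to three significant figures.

F_allow = 102 kN

σ_allow = 909/2.1 = 432.9 MPa.
A = πd²/4 = π×17.3²/4 = 235.1 mm².
F_allow = σ_allow × A = 432.9×235.1 = 101700 N.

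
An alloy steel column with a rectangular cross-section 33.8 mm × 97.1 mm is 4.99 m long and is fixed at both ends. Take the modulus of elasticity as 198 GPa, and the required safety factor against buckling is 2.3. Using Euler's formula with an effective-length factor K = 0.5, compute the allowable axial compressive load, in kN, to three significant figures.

Buckling occurs about the weak axis: I_min = h·b³/12 = 97.1×33.8³/12 = 312500 mm⁴ (b = 33.8 mm is the smaller dimension).
Effective length L_e = KL = 0.5×4.99 m = 2495 mm.
Euler critical load P_cr = π²EI/L_e² = π²×198000×312500/2495² = 98090 N.
P_allow = P_cr/n = 98090/2.3 = 42650 N.

P_allow = 42.6 kN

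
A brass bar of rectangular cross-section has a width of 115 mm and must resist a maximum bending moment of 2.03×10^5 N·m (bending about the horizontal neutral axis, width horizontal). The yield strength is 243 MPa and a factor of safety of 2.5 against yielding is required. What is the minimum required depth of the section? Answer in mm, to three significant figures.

h = 330 mm

σ_allow = 243/2.5 = 97.20 MPa.
For a rectangular section σ = 6M/(bh²), so h² = 6M/(b σ_allow) = 6×2.0300×10^8/(115×97.20) = 109000 mm².
h = 330.1 mm.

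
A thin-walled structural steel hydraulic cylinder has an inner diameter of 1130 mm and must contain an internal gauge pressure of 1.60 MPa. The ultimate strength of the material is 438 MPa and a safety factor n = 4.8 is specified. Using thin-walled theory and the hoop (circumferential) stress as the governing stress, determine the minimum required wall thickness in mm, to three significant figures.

t = 9.91 mm

σ_allow = 438/4.8 = 91.25 MPa.
Hoop stress σ_h = pD/(2t), so t = pD/(2σ_allow) = 1.60×1130/(2×91.25) = 9.907 mm.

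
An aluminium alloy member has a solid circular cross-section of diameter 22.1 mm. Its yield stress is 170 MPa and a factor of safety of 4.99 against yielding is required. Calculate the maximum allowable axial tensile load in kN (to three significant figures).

F_allow = 13.1 kN

σ_allow = 170/4.99 = 34.07 MPa.
A = πd²/4 = π×22.1²/4 = 383.6 mm².
F_allow = σ_allow × A = 34.07×383.6 = 13070 N.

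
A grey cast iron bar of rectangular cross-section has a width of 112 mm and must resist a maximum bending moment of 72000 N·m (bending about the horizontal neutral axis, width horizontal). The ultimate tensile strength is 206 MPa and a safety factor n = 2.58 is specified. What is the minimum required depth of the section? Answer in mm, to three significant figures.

σ_allow = 206/2.58 = 79.84 MPa.
For a rectangular section σ = 6M/(bh²), so h² = 6M/(b σ_allow) = 6×7.2000×10^7/(112×79.84) = 48310 mm².
h = 219.8 mm.

h = 220 mm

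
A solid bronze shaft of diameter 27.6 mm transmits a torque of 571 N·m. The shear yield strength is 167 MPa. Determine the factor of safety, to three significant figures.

τ = 16T/(πd³) = 16×571000/(π×27.6³) = 138.3 MPa.
n = τ_limit/τ = 167/138.3 = 1.207.

n = 1.21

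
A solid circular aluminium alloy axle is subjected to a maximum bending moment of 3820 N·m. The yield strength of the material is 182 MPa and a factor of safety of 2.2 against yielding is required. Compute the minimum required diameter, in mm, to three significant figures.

σ_allow = 182/2.2 = 82.73 MPa.
For a solid circular section σ = 32M/(πd³), so d³ = 32M/(π σ_allow) = 32×3820000/(π×82.73) = 470300 mm³.
d = 77.77 mm.

d = 77.8 mm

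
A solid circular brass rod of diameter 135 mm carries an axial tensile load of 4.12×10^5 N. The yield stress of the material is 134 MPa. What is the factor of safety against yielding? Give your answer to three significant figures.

A = πd²/4 = 14310 mm².
σ = F/A = 412000/14310 = 28.78 MPa.
n = 134/28.78 = 4.655.

n = 4.66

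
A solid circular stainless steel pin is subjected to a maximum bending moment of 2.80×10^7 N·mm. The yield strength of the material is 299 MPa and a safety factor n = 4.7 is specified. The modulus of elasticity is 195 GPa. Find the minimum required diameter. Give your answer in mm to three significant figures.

σ_allow = 299/4.7 = 63.62 MPa.
For a solid circular section σ = 32M/(πd³), so d³ = 32M/(π σ_allow) = 32×2.8000×10^7/(π×63.62) = 4.483×10^6 mm³.
d = 164.9 mm.

d = 165 mm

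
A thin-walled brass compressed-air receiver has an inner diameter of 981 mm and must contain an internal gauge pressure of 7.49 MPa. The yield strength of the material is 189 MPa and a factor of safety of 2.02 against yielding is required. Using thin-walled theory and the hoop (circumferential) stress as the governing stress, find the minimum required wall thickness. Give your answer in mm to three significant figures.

σ_allow = 189/2.02 = 93.56 MPa.
Hoop stress σ_h = pD/(2t), so t = pD/(2σ_allow) = 7.49×981/(2×93.56) = 39.27 mm.

t = 39.3 mm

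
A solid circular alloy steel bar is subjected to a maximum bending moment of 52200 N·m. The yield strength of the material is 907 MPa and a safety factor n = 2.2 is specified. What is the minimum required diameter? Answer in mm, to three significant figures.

d = 109 mm

σ_allow = 907/2.2 = 412.3 MPa.
For a solid circular section σ = 32M/(πd³), so d³ = 32M/(π σ_allow) = 32×5.2200×10^7/(π×412.3) = 1.290×10^6 mm³.
d = 108.9 mm.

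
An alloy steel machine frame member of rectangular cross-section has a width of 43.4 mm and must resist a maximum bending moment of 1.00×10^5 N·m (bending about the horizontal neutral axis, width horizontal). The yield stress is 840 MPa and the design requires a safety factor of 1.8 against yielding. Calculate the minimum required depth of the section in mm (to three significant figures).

σ_allow = 840/1.8 = 466.7 MPa.
For a rectangular section σ = 6M/(bh²), so h² = 6M/(b σ_allow) = 6×1.0000×10^8/(43.4×466.7) = 29620 mm².
h = 172.1 mm.

h = 172 mm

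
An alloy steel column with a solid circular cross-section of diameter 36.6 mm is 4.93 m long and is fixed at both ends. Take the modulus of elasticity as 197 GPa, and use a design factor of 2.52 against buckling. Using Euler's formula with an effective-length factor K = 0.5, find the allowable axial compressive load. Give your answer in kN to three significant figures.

I = πd⁴/64 = π×36.6⁴/64 = 88080 mm⁴.
Effective length L_e = KL = 0.5×4.93 m = 2465 mm.
Euler critical load P_cr = π²EI/L_e² = π²×197000×88080/2465² = 28190 N.
P_allow = P_cr/n = 28190/2.52 = 11180 N.

P_allow = 11.2 kN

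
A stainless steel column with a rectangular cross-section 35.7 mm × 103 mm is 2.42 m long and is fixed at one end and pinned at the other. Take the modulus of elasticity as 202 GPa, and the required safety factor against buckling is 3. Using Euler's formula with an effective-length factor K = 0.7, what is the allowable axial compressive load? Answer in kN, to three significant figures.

Buckling occurs about the weak axis: I_min = h·b³/12 = 103×35.7³/12 = 390500 mm⁴ (b = 35.7 mm is the smaller dimension).
Effective length L_e = KL = 0.7×2.42 m = 1694 mm.
Euler critical load P_cr = π²EI/L_e² = π²×202000×390500/1694² = 271300 N.
P_allow = P_cr/n = 271300/3 = 90440 N.

P_allow = 90.4 kN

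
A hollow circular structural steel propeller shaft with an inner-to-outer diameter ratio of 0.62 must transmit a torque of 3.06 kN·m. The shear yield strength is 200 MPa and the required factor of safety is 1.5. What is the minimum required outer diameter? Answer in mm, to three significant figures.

d_o = 51.6 mm

τ_allow = 200/1.5 = 133.3 MPa.
For a hollow shaft τ = 16T/[πd_o³(1−k⁴)] with k = 0.62, so 1−k⁴ = 0.8522.
d_o³ = 16T/[π τ_allow (1−k⁴)] = 16×3060000/(π×133.3×0.8522) = 137100 mm³.
d_o = 51.57 mm.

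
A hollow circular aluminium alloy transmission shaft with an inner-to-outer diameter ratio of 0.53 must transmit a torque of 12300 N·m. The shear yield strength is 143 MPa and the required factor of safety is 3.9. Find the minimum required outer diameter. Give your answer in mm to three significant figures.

τ_allow = 143/3.9 = 36.67 MPa.
For a hollow shaft τ = 16T/[πd_o³(1−k⁴)] with k = 0.53, so 1−k⁴ = 0.9211.
d_o³ = 16T/[π τ_allow (1−k⁴)] = 16×1.2300×10^7/(π×36.67×0.9211) = 1.855×10^6 mm³.
d_o = 122.9 mm.

d_o = 123 mm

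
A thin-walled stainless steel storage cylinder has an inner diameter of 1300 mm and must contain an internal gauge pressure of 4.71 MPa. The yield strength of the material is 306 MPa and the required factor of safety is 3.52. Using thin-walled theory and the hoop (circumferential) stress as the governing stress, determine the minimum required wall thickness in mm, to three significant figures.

σ_allow = 306/3.52 = 86.93 MPa.
Hoop stress σ_h = pD/(2t), so t = pD/(2σ_allow) = 4.71×1300/(2×86.93) = 35.22 mm.

t = 35.2 mm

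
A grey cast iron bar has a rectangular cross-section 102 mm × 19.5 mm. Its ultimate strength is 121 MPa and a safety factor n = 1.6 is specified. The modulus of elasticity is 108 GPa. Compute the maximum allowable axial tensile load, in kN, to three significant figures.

σ_allow = 121/1.6 = 75.62 MPa.
A = 102×19.5 = 1989 mm².
F_allow = σ_allow × A = 75.62×1989 = 150400 N.

F_allow = 150 kN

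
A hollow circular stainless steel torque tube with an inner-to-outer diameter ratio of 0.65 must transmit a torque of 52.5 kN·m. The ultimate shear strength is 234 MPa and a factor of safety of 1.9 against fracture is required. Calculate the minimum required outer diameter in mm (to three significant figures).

τ_allow = 234/1.9 = 123.2 MPa.
For a hollow shaft τ = 16T/[πd_o³(1−k⁴)] with k = 0.65, so 1−k⁴ = 0.8215.
d_o³ = 16T/[π τ_allow (1−k⁴)] = 16×5.2500×10^7/(π×123.2×0.8215) = 2.643×10^6 mm³.
d_o = 138.3 mm.

d_o = 138 mm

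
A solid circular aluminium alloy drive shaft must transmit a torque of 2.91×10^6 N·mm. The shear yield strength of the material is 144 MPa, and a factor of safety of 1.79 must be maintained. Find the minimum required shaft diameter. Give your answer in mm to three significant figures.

Allowable shear stress τ_allow = 144/1.79 = 80.45 MPa.
For a solid shaft τ = 16T/(πd³), so d³ = 16T/(π τ_allow) = 16×2910000/(π×80.45) = 184200 mm³.
d = (184200)^(1/3) = 56.90 mm.

d = 56.9 mm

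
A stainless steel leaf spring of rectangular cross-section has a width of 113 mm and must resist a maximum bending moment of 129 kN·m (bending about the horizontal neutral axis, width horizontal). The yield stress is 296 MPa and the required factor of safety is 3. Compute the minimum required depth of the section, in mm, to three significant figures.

h = 263 mm

σ_allow = 296/3 = 98.67 MPa.
For a rectangular section σ = 6M/(bh²), so h² = 6M/(b σ_allow) = 6×1.2900×10^8/(113×98.67) = 69420 mm².
h = 263.5 mm.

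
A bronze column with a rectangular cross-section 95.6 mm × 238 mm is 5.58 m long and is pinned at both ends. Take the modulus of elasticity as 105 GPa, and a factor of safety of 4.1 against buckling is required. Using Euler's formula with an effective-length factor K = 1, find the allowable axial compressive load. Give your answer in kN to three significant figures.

P_allow = 141 kN

Buckling occurs about the weak axis: I_min = h·b³/12 = 238×95.6³/12 = 1.733×10^7 mm⁴ (b = 95.6 mm is the smaller dimension).
Effective length L_e = KL = 1×5.58 m = 5580 mm.
Euler critical load P_cr = π²EI/L_e² = π²×105000×1.733×10^7/5580² = 576800 N.
P_allow = P_cr/n = 576800/4.1 = 140700 N.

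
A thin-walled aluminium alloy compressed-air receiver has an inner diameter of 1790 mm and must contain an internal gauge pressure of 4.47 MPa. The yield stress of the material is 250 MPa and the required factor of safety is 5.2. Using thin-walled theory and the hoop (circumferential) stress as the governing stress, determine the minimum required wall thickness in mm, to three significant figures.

t = 83.2 mm

σ_allow = 250/5.2 = 48.08 MPa.
Hoop stress σ_h = pD/(2t), so t = pD/(2σ_allow) = 4.47×1790/(2×48.08) = 83.21 mm.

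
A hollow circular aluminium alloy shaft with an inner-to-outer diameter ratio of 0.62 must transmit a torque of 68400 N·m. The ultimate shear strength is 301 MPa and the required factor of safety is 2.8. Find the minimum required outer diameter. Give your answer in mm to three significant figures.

d_o = 156 mm

τ_allow = 301/2.8 = 107.5 MPa.
For a hollow shaft τ = 16T/[πd_o³(1−k⁴)] with k = 0.62, so 1−k⁴ = 0.8522.
d_o³ = 16T/[π τ_allow (1−k⁴)] = 16×6.8400×10^7/(π×107.5×0.8522) = 3.802×10^6 mm³.
d_o = 156.1 mm.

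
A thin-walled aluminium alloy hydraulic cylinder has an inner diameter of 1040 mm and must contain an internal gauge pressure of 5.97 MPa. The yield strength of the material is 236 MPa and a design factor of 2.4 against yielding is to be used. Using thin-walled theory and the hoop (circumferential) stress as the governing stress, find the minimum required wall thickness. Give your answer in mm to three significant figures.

σ_allow = 236/2.4 = 98.33 MPa.
Hoop stress σ_h = pD/(2t), so t = pD/(2σ_allow) = 5.97×1040/(2×98.33) = 31.57 mm.

t = 31.6 mm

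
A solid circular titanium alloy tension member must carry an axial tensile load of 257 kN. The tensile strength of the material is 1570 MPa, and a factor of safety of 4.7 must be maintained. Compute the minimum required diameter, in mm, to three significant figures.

Allowable stress σ_allow = 1570/4.7 = 334.0 MPa.
Required area A = F/σ_allow = 257000/334.0 = 769.4 mm².
A = πd²/4 → d = √(4A/π) = 31.30 mm.

d = 31.3 mm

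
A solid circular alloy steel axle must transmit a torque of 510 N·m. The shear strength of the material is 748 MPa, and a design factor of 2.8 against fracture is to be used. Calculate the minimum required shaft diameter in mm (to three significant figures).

d = 21.3 mm

Allowable shear stress τ_allow = 748/2.8 = 267.1 MPa.
For a solid shaft τ = 16T/(πd³), so d³ = 16T/(π τ_allow) = 16×510000/(π×267.1) = 9723 mm³.
d = (9723)^(1/3) = 21.34 mm.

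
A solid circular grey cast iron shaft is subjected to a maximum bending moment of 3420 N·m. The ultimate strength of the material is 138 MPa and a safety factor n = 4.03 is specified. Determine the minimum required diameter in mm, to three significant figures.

σ_allow = 138/4.03 = 34.24 MPa.
For a solid circular section σ = 32M/(πd³), so d³ = 32M/(π σ_allow) = 32×3420000/(π×34.24) = 1.017×10^6 mm³.
d = 100.6 mm.

d = 101 mm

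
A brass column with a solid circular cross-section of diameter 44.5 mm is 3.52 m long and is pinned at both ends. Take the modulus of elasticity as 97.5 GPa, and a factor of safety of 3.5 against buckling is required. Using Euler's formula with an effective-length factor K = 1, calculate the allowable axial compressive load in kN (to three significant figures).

I = πd⁴/64 = π×44.5⁴/64 = 192500 mm⁴.
Effective length L_e = KL = 1×3.52 m = 3520 mm.
Euler critical load P_cr = π²EI/L_e² = π²×97500×192500/3520² = 14950 N.
P_allow = P_cr/n = 14950/3.5 = 4271 N.

P_allow = 4.27 kN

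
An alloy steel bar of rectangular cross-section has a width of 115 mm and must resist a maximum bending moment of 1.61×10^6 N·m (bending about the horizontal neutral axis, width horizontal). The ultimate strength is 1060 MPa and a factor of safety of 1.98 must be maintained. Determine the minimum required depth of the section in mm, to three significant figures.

h = 396 mm

σ_allow = 1060/1.98 = 535.4 MPa.
For a rectangular section σ = 6M/(bh²), so h² = 6M/(b σ_allow) = 6×1.6100×10^9/(115×535.4) = 156900 mm².
h = 396.1 mm.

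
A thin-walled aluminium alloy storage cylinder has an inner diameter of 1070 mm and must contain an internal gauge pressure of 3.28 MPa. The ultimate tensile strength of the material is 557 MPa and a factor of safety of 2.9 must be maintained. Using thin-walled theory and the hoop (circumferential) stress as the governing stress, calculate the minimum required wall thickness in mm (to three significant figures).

σ_allow = 557/2.9 = 192.1 MPa.
Hoop stress σ_h = pD/(2t), so t = pD/(2σ_allow) = 3.28×1070/(2×192.1) = 9.136 mm.

t = 9.14 mm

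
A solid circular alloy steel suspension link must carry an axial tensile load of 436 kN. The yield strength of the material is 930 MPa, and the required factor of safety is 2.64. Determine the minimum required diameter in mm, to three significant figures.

Allowable stress σ_allow = 930/2.64 = 352.3 MPa.
Required area A = F/σ_allow = 436000/352.3 = 1238 mm².
A = πd²/4 → d = √(4A/π) = 39.70 mm.

d = 39.7 mm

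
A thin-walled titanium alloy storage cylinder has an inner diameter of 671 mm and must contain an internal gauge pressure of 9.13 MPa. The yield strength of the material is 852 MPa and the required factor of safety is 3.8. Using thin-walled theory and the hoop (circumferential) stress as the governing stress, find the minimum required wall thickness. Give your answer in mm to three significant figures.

t = 13.7 mm

σ_allow = 852/3.8 = 224.2 MPa.
Hoop stress σ_h = pD/(2t), so t = pD/(2σ_allow) = 9.13×671/(2×224.2) = 13.66 mm.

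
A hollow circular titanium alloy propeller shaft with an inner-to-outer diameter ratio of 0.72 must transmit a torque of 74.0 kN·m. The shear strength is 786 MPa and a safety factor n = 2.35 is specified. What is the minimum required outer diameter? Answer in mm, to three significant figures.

τ_allow = 786/2.35 = 334.5 MPa.
For a hollow shaft τ = 16T/[πd_o³(1−k⁴)] with k = 0.72, so 1−k⁴ = 0.7313.
d_o³ = 16T/[π τ_allow (1−k⁴)] = 16×7.4000×10^7/(π×334.5×0.7313) = 1.541×10^6 mm³.
d_o = 115.5 mm.

d_o = 116 mm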